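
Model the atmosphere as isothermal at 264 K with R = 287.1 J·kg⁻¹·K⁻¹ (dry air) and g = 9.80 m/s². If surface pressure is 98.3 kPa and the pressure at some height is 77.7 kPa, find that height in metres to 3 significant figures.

Scale height: H = RT/g = 287.1 × 264 / 9.80 = 7734.1 m.
Invert the barometric formula: z = H ln(P₀/P).
P₀/P = 98.3/77.7 = 1.2651; ln(1.2651) = 0.23515.
z = 7734.1 × 0.23515 = 1818.7 m.

z ≈ 1820 m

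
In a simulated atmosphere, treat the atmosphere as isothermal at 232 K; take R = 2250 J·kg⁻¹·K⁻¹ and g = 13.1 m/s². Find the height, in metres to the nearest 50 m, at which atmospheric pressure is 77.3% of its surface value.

z ≈ 10250 m

Scale height: H = RT/g = 2250 × 232 / 13.1 = 39847 m.
Set P/P₀ = exp(−z/H) = 0.773, so z = −H ln(0.773).
−ln(0.773) = 0.25748; z = 39847 × 0.25748 = 10260 m.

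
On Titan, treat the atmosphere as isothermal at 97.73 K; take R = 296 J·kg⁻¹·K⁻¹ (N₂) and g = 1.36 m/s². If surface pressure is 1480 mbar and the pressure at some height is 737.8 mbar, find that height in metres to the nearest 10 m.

Scale height: H = RT/g = 296 × 97.73 / 1.36 = 21271 m.
Invert the barometric formula: z = H ln(P₀/P).
P₀/P = 1480/737.8 = 2.0060; ln(2.0060) = 0.69614.
z = 21271 × 0.69614 = 14808 m.

z ≈ 14810 m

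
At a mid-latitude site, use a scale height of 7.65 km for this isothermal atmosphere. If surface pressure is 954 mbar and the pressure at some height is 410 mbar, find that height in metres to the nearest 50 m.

Invert the barometric formula: z = H ln(P₀/P).
P₀/P = 954/410 = 2.3268; ln(2.3268) = 0.84449.
z = 7650.0 × 0.84449 = 6460.3 m.

z ≈ 6450 m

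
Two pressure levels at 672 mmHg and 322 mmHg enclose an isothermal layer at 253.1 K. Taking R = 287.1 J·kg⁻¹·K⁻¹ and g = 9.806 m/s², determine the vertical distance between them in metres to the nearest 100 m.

Hypsometric equation: Δz = (R T̄/g) ln(P₁/P₂).
R T̄/g = 287.1 × 253.1 / 9.806 = 7410.3 m.
ln(672/322) = ln(2.0870) = 0.73573.
Δz = 7410.3 × 0.73573 = 5452.0 m.

Δz ≈ 5500 m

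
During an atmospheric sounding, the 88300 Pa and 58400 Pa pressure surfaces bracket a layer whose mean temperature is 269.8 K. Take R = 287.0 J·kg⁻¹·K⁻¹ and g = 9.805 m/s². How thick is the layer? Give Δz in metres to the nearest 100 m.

Δz ≈ 3300 m

Hypsometric equation: Δz = (R T̄/g) ln(P₁/P₂).
R T̄/g = 287.0 × 269.8 / 9.805 = 7897.3 m.
ln(88300/58400) = ln(1.5120) = 0.41343.
Δz = 7897.3 × 0.41343 = 3265.0 m.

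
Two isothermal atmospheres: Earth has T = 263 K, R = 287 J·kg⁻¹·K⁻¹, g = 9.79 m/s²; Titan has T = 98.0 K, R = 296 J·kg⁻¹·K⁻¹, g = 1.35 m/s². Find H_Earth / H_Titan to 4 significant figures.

H = RT/g for each body.
H_Earth = 287 × 263 / 9.79 = 7710.0 m.
H_Titan = 296 × 98.0 / 1.35 = 21487 m.
H_Earth/H_Titan = 7710.0/21487 = 0.35882.

H_Earth/H_Titan ≈ 0.3588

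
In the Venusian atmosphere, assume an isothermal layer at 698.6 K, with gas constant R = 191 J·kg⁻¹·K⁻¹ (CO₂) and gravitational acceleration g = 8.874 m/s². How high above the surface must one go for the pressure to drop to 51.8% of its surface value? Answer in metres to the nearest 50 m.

z ≈ 9900 m

Scale height: H = RT/g = 191 × 698.6 / 8.874 = 15036 m.
Set P/P₀ = exp(−z/H) = 0.518, so z = −H ln(0.518).
−ln(0.518) = 0.65778; z = 15036 × 0.65778 = 9890.4 m.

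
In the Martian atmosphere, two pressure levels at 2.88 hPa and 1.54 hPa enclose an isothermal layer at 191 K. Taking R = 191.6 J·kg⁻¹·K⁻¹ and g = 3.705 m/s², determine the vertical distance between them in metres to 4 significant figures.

Δz ≈ 6183 m

Hypsometric equation: Δz = (R T̄/g) ln(P₁/P₂).
R T̄/g = 191.6 × 191 / 3.705 = 9877.4 m.
ln(2.88/1.54) = ln(1.8701) = 0.62599.
Δz = 9877.4 × 0.62599 = 6183.2 m.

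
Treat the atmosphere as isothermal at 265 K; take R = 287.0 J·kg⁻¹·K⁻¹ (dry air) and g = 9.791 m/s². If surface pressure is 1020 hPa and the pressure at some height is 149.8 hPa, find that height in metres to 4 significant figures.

z ≈ 14900 m

Scale height: H = RT/g = 287.0 × 265 / 9.791 = 7767.8 m.
Invert the barometric formula: z = H ln(P₀/P).
P₀/P = 1020/149.8 = 6.8091; ln(6.8091) = 1.9183.
z = 7767.8 × 1.9183 = 14901 m.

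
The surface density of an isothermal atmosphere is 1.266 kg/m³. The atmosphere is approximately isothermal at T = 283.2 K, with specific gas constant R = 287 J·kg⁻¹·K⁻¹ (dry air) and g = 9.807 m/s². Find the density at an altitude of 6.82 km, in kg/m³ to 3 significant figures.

ρ ≈ 0.556 kg/m³

Scale height: H = RT/g = 287 × 283.2 / 9.807 = 8287.8 m.
In an isothermal atmosphere, density decays like pressure: ρ = ρ₀ exp(−z/H).
z/H = 6820.0/8287.8 = 0.82290; exp(−0.82290) = 0.43916.
ρ = 1.266 × 0.43916 = 0.55598 kg/m³.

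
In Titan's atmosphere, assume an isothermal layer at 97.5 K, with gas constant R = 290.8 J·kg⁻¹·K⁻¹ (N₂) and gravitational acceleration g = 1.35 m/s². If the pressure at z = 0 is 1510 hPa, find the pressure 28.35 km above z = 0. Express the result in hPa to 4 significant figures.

Scale height: H = RT/g = 290.8 × 97.5 / 1.35 = 21002 m.
Barometric formula: P = P₀ exp(−z/H).
z/H = 28350/21002 = 1.3499; exp(−1.3499) = 0.25927.
P = 1510 × 0.25927 = 391.50 hPa.

P ≈ 391.5 hPa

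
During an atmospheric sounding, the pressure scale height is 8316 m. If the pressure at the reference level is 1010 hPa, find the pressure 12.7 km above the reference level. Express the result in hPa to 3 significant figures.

P ≈ 219 hPa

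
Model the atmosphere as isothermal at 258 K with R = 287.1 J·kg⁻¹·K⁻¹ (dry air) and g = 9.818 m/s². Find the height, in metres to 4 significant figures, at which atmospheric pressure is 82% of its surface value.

z ≈ 1497 m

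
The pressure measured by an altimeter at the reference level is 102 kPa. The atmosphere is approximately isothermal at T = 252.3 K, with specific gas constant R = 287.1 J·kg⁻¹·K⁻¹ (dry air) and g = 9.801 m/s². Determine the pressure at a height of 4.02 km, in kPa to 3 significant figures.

P ≈ 59.2 kPa

Scale height: H = RT/g = 287.1 × 252.3 / 9.801 = 7390.6 m.
Barometric formula: P = P₀ exp(−z/H).
z/H = 4020.0/7390.6 = 0.54393; exp(−0.54393) = 0.58046.
P = 102 × 0.58046 = 59.207 kPa.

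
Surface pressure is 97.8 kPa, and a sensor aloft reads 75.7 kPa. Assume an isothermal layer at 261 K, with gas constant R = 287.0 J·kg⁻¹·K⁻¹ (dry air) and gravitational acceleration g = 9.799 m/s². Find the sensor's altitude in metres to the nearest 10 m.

z ≈ 1960 m

Scale height: H = RT/g = 287.0 × 261 / 9.799 = 7644.4 m.
Invert the barometric formula: z = H ln(P₀/P).
P₀/P = 97.8/75.7 = 1.2919; ln(1.2919) = 0.25611.
z = 7644.4 × 0.25611 = 1957.8 m.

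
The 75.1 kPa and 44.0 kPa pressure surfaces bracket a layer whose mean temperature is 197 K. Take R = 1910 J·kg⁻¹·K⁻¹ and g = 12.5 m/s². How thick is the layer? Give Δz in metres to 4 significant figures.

Δz ≈ 16090 m

Hypsometric equation: Δz = (R T̄/g) ln(P₁/P₂).
R T̄/g = 1910 × 197 / 12.5 = 30102 m.
ln(75.1/44.0) = ln(1.7068) = 0.53462.
Δz = 30102 × 0.53462 = 16093 m.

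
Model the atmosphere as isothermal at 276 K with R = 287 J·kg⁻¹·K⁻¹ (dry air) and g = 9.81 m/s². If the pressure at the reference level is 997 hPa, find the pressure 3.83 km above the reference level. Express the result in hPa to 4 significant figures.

Scale height: H = RT/g = 287 × 276 / 9.81 = 8074.6 m.
Barometric formula: P = P₀ exp(−z/H).
z/H = 3830.0/8074.6 = 0.47433; exp(−0.47433) = 0.62230.
P = 997 × 0.62230 = 620.43 hPa.

P ≈ 620.4 hPa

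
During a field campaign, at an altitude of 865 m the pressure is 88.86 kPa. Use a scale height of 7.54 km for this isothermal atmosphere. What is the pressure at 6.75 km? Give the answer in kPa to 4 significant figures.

Between two levels, P₂ = P₁ exp(−Δz/H) with Δz = z₂ − z₁.
Δz = 6750.0 − 865.00 = 5885.0 m; Δz/H = 5885.0/7540.0 = 0.78050.
P₂ = 88.86 × exp(−0.78050) = 88.86 × 0.45818 = 40.714 kPa.

P ≈ 40.71 kPa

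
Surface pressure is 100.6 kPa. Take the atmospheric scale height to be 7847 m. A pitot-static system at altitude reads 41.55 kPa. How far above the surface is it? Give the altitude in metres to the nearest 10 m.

z ≈ 6940 m

Invert the barometric formula: z = H ln(P₀/P).
P₀/P = 100.6/41.55 = 2.4212; ln(2.4212) = 0.88426.
z = 7847.0 × 0.88426 = 6938.8 m.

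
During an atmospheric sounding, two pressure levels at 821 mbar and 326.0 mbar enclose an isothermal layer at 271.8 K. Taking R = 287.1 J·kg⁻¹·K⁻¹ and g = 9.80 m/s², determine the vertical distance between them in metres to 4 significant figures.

Hypsometric equation: Δz = (R T̄/g) ln(P₁/P₂).
R T̄/g = 287.1 × 271.8 / 9.80 = 7962.6 m.
ln(821/326.0) = ln(2.5184) = 0.92362.
Δz = 7962.6 × 0.92362 = 7354.4 m.

Δz ≈ 7354 m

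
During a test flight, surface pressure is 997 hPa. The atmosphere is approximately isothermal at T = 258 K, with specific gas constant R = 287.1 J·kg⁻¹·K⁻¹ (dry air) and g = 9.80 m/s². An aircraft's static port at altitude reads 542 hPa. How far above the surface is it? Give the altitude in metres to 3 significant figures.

z ≈ 4610 m

Scale height: H = RT/g = 287.1 × 258 / 9.80 = 7558.3 m.
Invert the barometric formula: z = H ln(P₀/P).
P₀/P = 997/542 = 1.8395; ln(1.8395) = 0.60949.
z = 7558.3 × 0.60949 = 4606.7 m.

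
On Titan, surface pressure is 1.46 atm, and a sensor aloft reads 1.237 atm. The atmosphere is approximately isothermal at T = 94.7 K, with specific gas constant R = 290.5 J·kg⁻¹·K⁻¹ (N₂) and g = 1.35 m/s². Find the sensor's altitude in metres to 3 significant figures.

Scale height: H = RT/g = 290.5 × 94.7 / 1.35 = 20378 m.
Invert the barometric formula: z = H ln(P₀/P).
P₀/P = 1.46/1.237 = 1.1803; ln(1.1803) = 0.16577.
z = 20378 × 0.16577 = 3378.1 m.

z ≈ 3380 m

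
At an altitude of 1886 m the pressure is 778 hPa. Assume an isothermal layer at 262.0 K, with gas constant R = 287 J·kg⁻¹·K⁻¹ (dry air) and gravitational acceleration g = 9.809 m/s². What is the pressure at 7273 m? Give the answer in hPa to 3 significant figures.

P ≈ 385 hPa

Scale height: H = RT/g = 287 × 262.0 / 9.809 = 7665.8 m.
Between two levels, P₂ = P₁ exp(−Δz/H) with Δz = z₂ − z₁.
Δz = 7273.0 − 1886.0 = 5387.0 m; Δz/H = 5387.0/7665.8 = 0.70273.
P₂ = 778 × exp(−0.70273) = 778 × 0.49523 = 385.29 hPa.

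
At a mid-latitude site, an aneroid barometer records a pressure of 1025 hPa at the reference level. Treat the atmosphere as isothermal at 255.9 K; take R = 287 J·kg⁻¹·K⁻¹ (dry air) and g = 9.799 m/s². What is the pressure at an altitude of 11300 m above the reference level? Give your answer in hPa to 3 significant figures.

P ≈ 227 hPa

Scale height: H = RT/g = 287 × 255.9 / 9.799 = 7495.0 m.
Barometric formula: P = P₀ exp(−z/H).
z/H = 11300/7495.0 = 1.5077; exp(−1.5077) = 0.22142.
P = 1025 × 0.22142 = 226.96 hPa.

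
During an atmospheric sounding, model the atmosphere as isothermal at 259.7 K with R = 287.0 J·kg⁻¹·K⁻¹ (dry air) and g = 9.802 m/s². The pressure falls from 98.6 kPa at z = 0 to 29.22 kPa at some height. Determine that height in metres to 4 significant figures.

Scale height: H = RT/g = 287.0 × 259.7 / 9.802 = 7603.9 m.
Invert the barometric formula: z = H ln(P₀/P).
P₀/P = 98.6/29.22 = 3.3744; ln(3.3744) = 1.2162.
z = 7603.9 × 1.2162 = 9247.9 m.

z ≈ 9248 m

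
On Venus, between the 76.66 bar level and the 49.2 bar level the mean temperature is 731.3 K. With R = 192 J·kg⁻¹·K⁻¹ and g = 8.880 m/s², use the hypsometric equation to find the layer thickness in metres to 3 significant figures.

Hypsometric equation: Δz = (R T̄/g) ln(P₁/P₂).
R T̄/g = 192 × 731.3 / 8.880 = 15812 m.
ln(76.66/49.2) = ln(1.5581) = 0.44347.
Δz = 15812 × 0.44347 = 7012.1 m.

Δz ≈ 7010 m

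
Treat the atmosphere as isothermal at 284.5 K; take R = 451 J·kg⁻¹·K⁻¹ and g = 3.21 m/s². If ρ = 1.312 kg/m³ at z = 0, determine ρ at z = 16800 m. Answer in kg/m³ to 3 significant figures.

ρ ≈ 0.862 kg/m³

Scale height: H = RT/g = 451 × 284.5 / 3.21 = 39972 m.
In an isothermal atmosphere, density decays like pressure: ρ = ρ₀ exp(−z/H).
z/H = 16800/39972 = 0.42029; exp(−0.42029) = 0.65686.
ρ = 1.312 × 0.65686 = 0.86180 kg/m³.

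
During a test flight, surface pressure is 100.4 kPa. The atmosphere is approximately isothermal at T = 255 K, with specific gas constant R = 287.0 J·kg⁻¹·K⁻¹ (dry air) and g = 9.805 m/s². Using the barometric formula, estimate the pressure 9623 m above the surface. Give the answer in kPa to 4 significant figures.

Scale height: H = RT/g = 287.0 × 255 / 9.805 = 7464.0 m.
Barometric formula: P = P₀ exp(−z/H).
z/H = 9623.0/7464.0 = 1.2893; exp(−1.2893) = 0.27546.
P = 100.4 × 0.27546 = 27.656 kPa.

P ≈ 27.66 kPa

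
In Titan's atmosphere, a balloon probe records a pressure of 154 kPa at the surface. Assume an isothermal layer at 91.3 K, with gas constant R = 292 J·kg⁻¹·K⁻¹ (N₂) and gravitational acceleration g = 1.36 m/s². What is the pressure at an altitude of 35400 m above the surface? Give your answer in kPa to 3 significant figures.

P ≈ 25.3 kPa

Scale height: H = RT/g = 292 × 91.3 / 1.36 = 19603 m.
Barometric formula: P = P₀ exp(−z/H).
z/H = 35400/19603 = 1.8058; exp(−1.8058) = 0.16434.
P = 154 × 0.16434 = 25.308 kPa.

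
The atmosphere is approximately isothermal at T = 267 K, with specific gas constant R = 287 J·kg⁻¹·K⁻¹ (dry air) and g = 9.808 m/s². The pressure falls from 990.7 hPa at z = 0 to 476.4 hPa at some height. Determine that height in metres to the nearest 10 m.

z ≈ 5720 m

Scale height: H = RT/g = 287 × 267 / 9.808 = 7812.9 m.
Invert the barometric formula: z = H ln(P₀/P).
P₀/P = 990.7/476.4 = 2.0796; ln(2.0796) = 0.73218.
z = 7812.9 × 0.73218 = 5720.4 m.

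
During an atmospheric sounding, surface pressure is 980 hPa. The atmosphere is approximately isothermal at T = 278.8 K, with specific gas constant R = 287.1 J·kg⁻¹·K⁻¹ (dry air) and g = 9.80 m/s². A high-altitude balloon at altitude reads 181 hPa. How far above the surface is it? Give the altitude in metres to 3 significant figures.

Scale height: H = RT/g = 287.1 × 278.8 / 9.80 = 8167.7 m.
Invert the barometric formula: z = H ln(P₀/P).
P₀/P = 980/181 = 5.4144; ln(5.4144) = 1.6891.
z = 8167.7 × 1.6891 = 13796 m.

z ≈ 13800 m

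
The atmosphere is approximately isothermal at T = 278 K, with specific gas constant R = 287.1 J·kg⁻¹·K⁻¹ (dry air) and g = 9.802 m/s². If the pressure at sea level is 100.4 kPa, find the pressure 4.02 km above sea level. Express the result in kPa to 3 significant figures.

Scale height: H = RT/g = 287.1 × 278 / 9.802 = 8142.6 m.
Barometric formula: P = P₀ exp(−z/H).
z/H = 4020.0/8142.6 = 0.49370; exp(−0.49370) = 0.61036.
P = 100.4 × 0.61036 = 61.280 kPa.

P ≈ 61.3 kPa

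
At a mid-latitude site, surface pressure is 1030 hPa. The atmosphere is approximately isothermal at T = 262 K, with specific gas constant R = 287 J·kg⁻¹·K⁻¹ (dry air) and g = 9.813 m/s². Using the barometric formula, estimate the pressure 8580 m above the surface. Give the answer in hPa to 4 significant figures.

P ≈ 336.2 hPa

Scale height: H = RT/g = 287 × 262 / 9.813 = 7662.7 m.
Barometric formula: P = P₀ exp(−z/H).
z/H = 8580.0/7662.7 = 1.1197; exp(−1.1197) = 0.32638.
P = 1030 × 0.32638 = 336.17 hPa.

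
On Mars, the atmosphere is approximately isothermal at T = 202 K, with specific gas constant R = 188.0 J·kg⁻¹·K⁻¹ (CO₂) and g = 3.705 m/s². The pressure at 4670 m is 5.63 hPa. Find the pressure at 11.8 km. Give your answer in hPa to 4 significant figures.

P ≈ 2.808 hPa

Scale height: H = RT/g = 188.0 × 202 / 3.705 = 10250 m.
Between two levels, P₂ = P₁ exp(−Δz/H) with Δz = z₂ − z₁.
Δz = 11800 − 4670.0 = 7130.0 m; Δz/H = 7130.0/10250 = 0.69561.
P₂ = 5.63 × exp(−0.69561) = 5.63 × 0.49877 = 2.8081 hPa.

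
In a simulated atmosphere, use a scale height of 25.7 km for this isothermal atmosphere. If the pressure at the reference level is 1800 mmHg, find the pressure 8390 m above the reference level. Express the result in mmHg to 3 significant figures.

P ≈ 1300 mmHg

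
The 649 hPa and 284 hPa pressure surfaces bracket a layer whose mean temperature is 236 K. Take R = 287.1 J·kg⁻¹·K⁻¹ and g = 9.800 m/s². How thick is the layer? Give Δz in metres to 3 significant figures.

Hypsometric equation: Δz = (R T̄/g) ln(P₁/P₂).
R T̄/g = 287.1 × 236 / 9.800 = 6913.8 m.
ln(649/284) = ln(2.2852) = 0.82645.
Δz = 6913.8 × 0.82645 = 5713.9 m.

Δz ≈ 5710 m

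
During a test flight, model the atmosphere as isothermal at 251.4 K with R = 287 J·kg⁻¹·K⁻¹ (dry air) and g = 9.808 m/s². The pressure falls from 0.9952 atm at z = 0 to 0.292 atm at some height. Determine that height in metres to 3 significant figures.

z ≈ 9020 m

Scale height: H = RT/g = 287 × 251.4 / 9.808 = 7356.4 m.
Invert the barometric formula: z = H ln(P₀/P).
P₀/P = 0.9952/0.292 = 3.4082; ln(3.4082) = 1.2262.
z = 7356.4 × 1.2262 = 9020.4 m.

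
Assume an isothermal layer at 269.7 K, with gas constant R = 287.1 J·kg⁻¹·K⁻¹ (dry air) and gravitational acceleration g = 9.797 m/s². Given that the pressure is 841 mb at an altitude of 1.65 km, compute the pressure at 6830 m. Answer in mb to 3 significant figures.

Scale height: H = RT/g = 287.1 × 269.7 / 9.797 = 7903.5 m.
Between two levels, P₂ = P₁ exp(−Δz/H) with Δz = z₂ − z₁.
Δz = 6830.0 − 1650.0 = 5180.0 m; Δz/H = 5180.0/7903.5 = 0.65541.
P₂ = 841 × exp(−0.65541) = 841 × 0.51923 = 436.67 mb.

P ≈ 437 mb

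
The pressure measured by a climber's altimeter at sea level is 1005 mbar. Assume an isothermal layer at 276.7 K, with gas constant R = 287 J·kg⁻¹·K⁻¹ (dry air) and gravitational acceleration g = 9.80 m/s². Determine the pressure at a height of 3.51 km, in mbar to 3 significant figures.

Scale height: H = RT/g = 287 × 276.7 / 9.80 = 8103.4 m.
Barometric formula: P = P₀ exp(−z/H).
z/H = 3510.0/8103.4 = 0.43315; exp(−0.43315) = 0.64846.
P = 1005 × 0.64846 = 651.70 mbar.

P ≈ 652 mbar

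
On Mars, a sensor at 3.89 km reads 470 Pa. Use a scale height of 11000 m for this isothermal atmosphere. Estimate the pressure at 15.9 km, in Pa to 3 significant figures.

P ≈ 158 Pa

Between two levels, P₂ = P₁ exp(−Δz/H) with Δz = z₂ − z₁.
Δz = 15900 − 3890.0 = 12010 m; Δz/H = 12010/11000 = 1.0918.
P₂ = 470 × exp(−1.0918) = 470 × 0.33561 = 157.74 Pa.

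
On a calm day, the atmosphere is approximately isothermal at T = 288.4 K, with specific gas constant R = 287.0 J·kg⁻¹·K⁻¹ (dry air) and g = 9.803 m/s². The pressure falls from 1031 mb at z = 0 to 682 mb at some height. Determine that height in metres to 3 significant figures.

Scale height: H = RT/g = 287.0 × 288.4 / 9.803 = 8443.4 m.
Invert the barometric formula: z = H ln(P₀/P).
P₀/P = 1031/682 = 1.5117; ln(1.5117) = 0.41323.
z = 8443.4 × 0.41323 = 3489.1 m.

z ≈ 3490 m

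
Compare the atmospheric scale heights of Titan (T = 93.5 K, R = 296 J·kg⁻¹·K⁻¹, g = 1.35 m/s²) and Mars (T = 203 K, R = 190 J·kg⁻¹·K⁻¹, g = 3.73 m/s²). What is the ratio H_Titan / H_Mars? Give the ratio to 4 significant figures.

H_Titan/H_Mars ≈ 1.983

H = RT/g for each body.
H_Titan = 296 × 93.5 / 1.35 = 20501 m.
H_Mars = 190 × 203 / 3.73 = 10340 m.
H_Titan/H_Mars = 20501/10340 = 1.9827.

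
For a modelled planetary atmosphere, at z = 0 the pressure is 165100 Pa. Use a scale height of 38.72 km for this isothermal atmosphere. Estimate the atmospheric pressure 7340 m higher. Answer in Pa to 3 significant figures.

P ≈ 137000 Pa

Barometric formula: P = P₀ exp(−z/H).
z/H = 7340.0/38720 = 0.18957; exp(−0.18957) = 0.82731.
P = 165100 × 0.82731 = 136590 Pa.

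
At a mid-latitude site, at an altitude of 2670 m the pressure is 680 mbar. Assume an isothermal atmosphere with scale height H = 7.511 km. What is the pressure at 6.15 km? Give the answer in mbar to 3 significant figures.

Between two levels, P₂ = P₁ exp(−Δz/H) with Δz = z₂ − z₁.
Δz = 6150.0 − 2670.0 = 3480.0 m; Δz/H = 3480.0/7511.0 = 0.46332.
P₂ = 680 × exp(−0.46332) = 680 × 0.62919 = 427.85 mbar.

P ≈ 428 mbar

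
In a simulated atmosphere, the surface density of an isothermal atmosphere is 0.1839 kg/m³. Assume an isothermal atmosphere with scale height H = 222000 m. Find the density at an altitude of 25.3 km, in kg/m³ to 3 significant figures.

In an isothermal atmosphere, density decays like pressure: ρ = ρ₀ exp(−z/H).
z/H = 25300/222000 = 0.11396; exp(−0.11396) = 0.89229.
ρ = 0.1839 × 0.89229 = 0.16409 kg/m³.

ρ ≈ 0.164 kg/m³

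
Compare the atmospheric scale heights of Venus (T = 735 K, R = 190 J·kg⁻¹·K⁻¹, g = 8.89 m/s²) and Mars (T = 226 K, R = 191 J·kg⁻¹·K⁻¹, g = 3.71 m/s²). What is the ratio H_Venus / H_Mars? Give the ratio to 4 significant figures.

H = RT/g for each body.
H_Venus = 190 × 735 / 8.89 = 15709 m.
H_Mars = 191 × 226 / 3.71 = 11635 m.
H_Venus/H_Mars = 15709/11635 = 1.3502.

H_Venus/H_Mars ≈ 1.350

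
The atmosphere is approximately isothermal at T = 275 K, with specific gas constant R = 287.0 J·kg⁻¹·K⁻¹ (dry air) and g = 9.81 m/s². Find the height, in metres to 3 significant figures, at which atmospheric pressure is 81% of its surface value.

z ≈ 1700 m

Scale height: H = RT/g = 287.0 × 275 / 9.81 = 8045.4 m.
Set P/P₀ = exp(−z/H) = 0.81, so z = −H ln(0.81).
−ln(0.81) = 0.21072; z = 8045.4 × 0.21072 = 1695.3 m.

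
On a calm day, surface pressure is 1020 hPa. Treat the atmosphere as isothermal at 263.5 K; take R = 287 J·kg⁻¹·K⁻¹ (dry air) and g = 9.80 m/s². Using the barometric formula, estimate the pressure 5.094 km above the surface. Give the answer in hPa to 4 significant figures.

P ≈ 527.1 hPa

Scale height: H = RT/g = 287 × 263.5 / 9.80 = 7716.8 m.
Barometric formula: P = P₀ exp(−z/H).
z/H = 5094.0/7716.8 = 0.66012; exp(−0.66012) = 0.51679.
P = 1020 × 0.51679 = 527.13 hPa.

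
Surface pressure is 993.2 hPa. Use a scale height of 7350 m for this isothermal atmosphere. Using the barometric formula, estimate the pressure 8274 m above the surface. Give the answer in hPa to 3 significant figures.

Barometric formula: P = P₀ exp(−z/H).
z/H = 8274.0/7350.0 = 1.1257; exp(−1.1257) = 0.32443.
P = 993.2 × 0.32443 = 322.22 hPa.

P ≈ 322 hPa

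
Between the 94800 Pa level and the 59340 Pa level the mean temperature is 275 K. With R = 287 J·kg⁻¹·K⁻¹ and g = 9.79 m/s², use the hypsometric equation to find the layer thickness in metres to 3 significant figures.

Δz ≈ 3780 m

Hypsometric equation: Δz = (R T̄/g) ln(P₁/P₂).
R T̄/g = 287 × 275 / 9.79 = 8061.8 m.
ln(94800/59340) = ln(1.5976) = 0.46850.
Δz = 8061.8 × 0.46850 = 3777.0 m.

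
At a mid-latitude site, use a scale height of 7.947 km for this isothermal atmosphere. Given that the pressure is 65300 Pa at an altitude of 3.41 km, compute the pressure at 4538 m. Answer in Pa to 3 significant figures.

Between two levels, P₂ = P₁ exp(−Δz/H) with Δz = z₂ − z₁.
Δz = 4538.0 − 3410.0 = 1128.0 m; Δz/H = 1128.0/7947.0 = 0.14194.
P₂ = 65300 × exp(−0.14194) = 65300 × 0.86767 = 56659 Pa.

P ≈ 56700 Pa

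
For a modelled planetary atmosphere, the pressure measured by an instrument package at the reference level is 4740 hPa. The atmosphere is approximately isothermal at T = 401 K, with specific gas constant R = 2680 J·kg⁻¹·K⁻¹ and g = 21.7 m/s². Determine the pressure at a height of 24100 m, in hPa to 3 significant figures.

P ≈ 2910 hPa

Scale height: H = RT/g = 2680 × 401 / 21.7 = 49524 m.
Barometric formula: P = P₀ exp(−z/H).
z/H = 24100/49524 = 0.48663; exp(−0.48663) = 0.61469.
P = 4740 × 0.61469 = 2913.6 hPa.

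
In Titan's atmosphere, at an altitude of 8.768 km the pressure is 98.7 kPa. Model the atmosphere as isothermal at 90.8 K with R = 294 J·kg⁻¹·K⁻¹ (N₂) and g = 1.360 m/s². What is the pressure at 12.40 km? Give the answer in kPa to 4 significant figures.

P ≈ 82.03 kPa

Scale height: H = RT/g = 294 × 90.8 / 1.360 = 19629 m.
Between two levels, P₂ = P₁ exp(−Δz/H) with Δz = z₂ − z₁.
Δz = 12400 − 8768.0 = 3632.0 m; Δz/H = 3632.0/19629 = 0.18503.
P₂ = 98.7 × exp(−0.18503) = 98.7 × 0.83108 = 82.028 kPa.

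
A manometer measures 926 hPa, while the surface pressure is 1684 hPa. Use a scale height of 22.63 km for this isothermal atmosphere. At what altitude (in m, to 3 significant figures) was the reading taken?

Invert the barometric formula: z = H ln(P₀/P).
P₀/P = 1684/926 = 1.8186; ln(1.8186) = 0.59807.
z = 22630 × 0.59807 = 13534 m.

z ≈ 13500 m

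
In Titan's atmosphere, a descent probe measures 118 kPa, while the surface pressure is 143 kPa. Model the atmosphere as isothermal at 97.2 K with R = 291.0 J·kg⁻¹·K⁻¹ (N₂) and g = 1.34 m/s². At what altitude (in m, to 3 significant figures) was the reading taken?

Scale height: H = RT/g = 291.0 × 97.2 / 1.34 = 21108 m.
Invert the barometric formula: z = H ln(P₀/P).
P₀/P = 143/118 = 1.2119; ln(1.2119) = 0.19219.
z = 21108 × 0.19219 = 4056.7 m.

z ≈ 4060 m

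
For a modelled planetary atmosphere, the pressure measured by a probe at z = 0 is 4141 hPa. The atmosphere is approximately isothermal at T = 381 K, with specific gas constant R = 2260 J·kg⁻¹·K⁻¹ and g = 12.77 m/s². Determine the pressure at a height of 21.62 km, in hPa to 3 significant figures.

Scale height: H = RT/g = 2260 × 381 / 12.77 = 67428 m.
Barometric formula: P = P₀ exp(−z/H).
z/H = 21620/67428 = 0.32064; exp(−0.32064) = 0.72568.
P = 4141 × 0.72568 = 3005.0 hPa.

P ≈ 3010 hPa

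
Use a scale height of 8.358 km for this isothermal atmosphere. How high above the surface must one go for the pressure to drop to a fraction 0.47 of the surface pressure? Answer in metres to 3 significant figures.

z ≈ 6310 m

Set P/P₀ = exp(−z/H) = 0.47, so z = −H ln(0.47).
−ln(0.47) = 0.75502; z = 8358.0 × 0.75502 = 6310.5 m.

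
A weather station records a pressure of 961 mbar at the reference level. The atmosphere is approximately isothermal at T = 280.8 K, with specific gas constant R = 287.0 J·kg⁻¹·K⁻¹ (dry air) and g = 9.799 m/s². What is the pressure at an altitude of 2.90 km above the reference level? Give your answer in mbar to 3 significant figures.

P ≈ 675 mbar

Scale height: H = RT/g = 287.0 × 280.8 / 9.799 = 8224.3 m.
Barometric formula: P = P₀ exp(−z/H).
z/H = 2900.0/8224.3 = 0.35261; exp(−0.35261) = 0.70285.
P = 961 × 0.70285 = 675.44 mbar.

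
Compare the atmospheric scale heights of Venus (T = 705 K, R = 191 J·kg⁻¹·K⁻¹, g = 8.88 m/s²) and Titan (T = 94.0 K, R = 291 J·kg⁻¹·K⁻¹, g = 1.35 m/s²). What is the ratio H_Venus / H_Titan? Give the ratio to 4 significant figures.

H = RT/g for each body.
H_Venus = 191 × 705 / 8.88 = 15164 m.
H_Titan = 291 × 94.0 / 1.35 = 20262 m.
H_Venus/H_Titan = 15164/20262 = 0.74840.

H_Venus/H_Titan ≈ 0.7484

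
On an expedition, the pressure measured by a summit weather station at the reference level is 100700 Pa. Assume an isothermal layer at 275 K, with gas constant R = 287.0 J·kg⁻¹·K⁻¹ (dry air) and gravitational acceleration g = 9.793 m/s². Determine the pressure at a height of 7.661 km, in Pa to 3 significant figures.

Scale height: H = RT/g = 287.0 × 275 / 9.793 = 8059.3 m.
Barometric formula: P = P₀ exp(−z/H).
z/H = 7661.0/8059.3 = 0.95058; exp(−0.95058) = 0.38652.
P = 100700 × 0.38652 = 38923 Pa.

P ≈ 38900 Pa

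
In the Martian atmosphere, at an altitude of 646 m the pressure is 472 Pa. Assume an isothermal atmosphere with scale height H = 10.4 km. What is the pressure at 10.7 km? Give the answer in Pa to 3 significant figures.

P ≈ 180 Pa

Between two levels, P₂ = P₁ exp(−Δz/H) with Δz = z₂ − z₁.
Δz = 10700 − 646.00 = 10054 m; Δz/H = 10054/10400 = 0.96673.
P₂ = 472 × exp(−0.96673) = 472 × 0.38032 = 179.51 Pa.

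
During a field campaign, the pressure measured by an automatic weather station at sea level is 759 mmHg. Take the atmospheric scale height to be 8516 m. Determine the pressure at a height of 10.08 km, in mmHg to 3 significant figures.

Barometric formula: P = P₀ exp(−z/H).
z/H = 10080/8516.0 = 1.1837; exp(−1.1837) = 0.30614.
P = 759 × 0.30614 = 232.36 mmHg.

P ≈ 232 mmHg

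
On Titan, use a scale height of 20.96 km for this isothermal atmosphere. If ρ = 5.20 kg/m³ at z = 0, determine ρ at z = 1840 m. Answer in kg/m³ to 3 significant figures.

ρ ≈ 4.76 kg/m³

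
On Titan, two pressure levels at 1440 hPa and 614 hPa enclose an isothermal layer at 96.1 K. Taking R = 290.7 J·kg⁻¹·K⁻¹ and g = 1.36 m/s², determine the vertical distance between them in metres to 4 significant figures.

Hypsometric equation: Δz = (R T̄/g) ln(P₁/P₂).
R T̄/g = 290.7 × 96.1 / 1.36 = 20541 m.
ln(1440/614) = ln(2.3453) = 0.85241.
Δz = 20541 × 0.85241 = 17509 m.

Δz ≈ 17510 m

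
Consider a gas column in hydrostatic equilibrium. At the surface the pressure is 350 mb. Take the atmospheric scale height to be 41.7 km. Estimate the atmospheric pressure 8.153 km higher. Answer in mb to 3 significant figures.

P ≈ 288 mb

Barometric formula: P = P₀ exp(−z/H).
z/H = 8153.0/41700 = 0.19552; exp(−0.19552) = 0.82241.
P = 350 × 0.82241 = 287.84 mb.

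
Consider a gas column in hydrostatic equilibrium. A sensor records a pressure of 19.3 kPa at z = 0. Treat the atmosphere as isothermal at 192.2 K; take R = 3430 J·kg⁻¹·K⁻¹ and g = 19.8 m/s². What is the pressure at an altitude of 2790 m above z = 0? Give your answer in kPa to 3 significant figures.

Scale height: H = RT/g = 3430 × 192.2 / 19.8 = 33295 m.
Barometric formula: P = P₀ exp(−z/H).
z/H = 2790.0/33295 = 0.083796; exp(−0.083796) = 0.91962.
P = 19.3 × 0.91962 = 17.749 kPa.

P ≈ 17.7 kPa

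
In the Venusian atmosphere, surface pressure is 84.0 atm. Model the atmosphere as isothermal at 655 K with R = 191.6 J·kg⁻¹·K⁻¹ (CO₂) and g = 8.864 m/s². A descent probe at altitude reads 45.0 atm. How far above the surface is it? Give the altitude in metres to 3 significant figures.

Scale height: H = RT/g = 191.6 × 655 / 8.864 = 14158 m.
Invert the barometric formula: z = H ln(P₀/P).
P₀/P = 84.0/45.0 = 1.8667; ln(1.8667) = 0.62417.
z = 14158 × 0.62417 = 8837.0 m.

z ≈ 8840 m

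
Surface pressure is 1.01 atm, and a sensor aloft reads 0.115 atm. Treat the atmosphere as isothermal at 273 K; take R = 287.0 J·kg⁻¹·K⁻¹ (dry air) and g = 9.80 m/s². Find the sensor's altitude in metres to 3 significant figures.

z ≈ 17400 m

Scale height: H = RT/g = 287.0 × 273 / 9.80 = 7995.0 m.
Invert the barometric formula: z = H ln(P₀/P).
P₀/P = 1.01/0.115 = 8.7826; ln(8.7826) = 2.1728.
z = 7995.0 × 2.1728 = 17372 m.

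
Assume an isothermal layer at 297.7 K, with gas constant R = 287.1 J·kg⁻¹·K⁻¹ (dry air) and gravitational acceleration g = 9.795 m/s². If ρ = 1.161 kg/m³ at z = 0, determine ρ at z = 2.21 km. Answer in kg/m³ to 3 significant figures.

Scale height: H = RT/g = 287.1 × 297.7 / 9.795 = 8725.8 m.
In an isothermal atmosphere, density decays like pressure: ρ = ρ₀ exp(−z/H).
z/H = 2210.0/8725.8 = 0.25327; exp(−0.25327) = 0.77626.
ρ = 1.161 × 0.77626 = 0.90124 kg/m³.

ρ ≈ 0.901 kg/m³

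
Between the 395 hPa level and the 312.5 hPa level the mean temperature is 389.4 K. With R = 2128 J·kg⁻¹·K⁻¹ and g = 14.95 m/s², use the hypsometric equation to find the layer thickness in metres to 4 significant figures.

Hypsometric equation: Δz = (R T̄/g) ln(P₁/P₂).
R T̄/g = 2128 × 389.4 / 14.95 = 55428 m.
ln(395/312.5) = ln(1.2640) = 0.23428.
Δz = 55428 × 0.23428 = 12986 m.

Δz ≈ 12990 m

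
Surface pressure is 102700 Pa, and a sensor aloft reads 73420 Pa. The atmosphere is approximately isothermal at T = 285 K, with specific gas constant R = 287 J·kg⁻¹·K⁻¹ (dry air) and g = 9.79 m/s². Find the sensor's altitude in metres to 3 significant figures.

z ≈ 2800 m

Scale height: H = RT/g = 287 × 285 / 9.79 = 8355.0 m.
Invert the barometric formula: z = H ln(P₀/P).
P₀/P = 102700/73420 = 1.3988; ln(1.3988) = 0.33561.
z = 8355.0 × 0.33561 = 2804.0 m.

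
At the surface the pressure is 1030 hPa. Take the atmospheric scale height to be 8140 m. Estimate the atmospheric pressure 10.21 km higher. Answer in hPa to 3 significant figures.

P ≈ 294 hPa

Barometric formula: P = P₀ exp(−z/H).
z/H = 10210/8140.0 = 1.2543; exp(−1.2543) = 0.28528.
P = 1030 × 0.28528 = 293.84 hPa.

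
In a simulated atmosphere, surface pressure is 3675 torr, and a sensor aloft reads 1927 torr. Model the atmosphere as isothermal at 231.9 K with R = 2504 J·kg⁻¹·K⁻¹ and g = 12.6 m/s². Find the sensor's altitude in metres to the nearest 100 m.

z ≈ 29800 m

Scale height: H = RT/g = 2504 × 231.9 / 12.6 = 46086 m.
Invert the barometric formula: z = H ln(P₀/P).
P₀/P = 3675/1927 = 1.9071; ln(1.9071) = 0.64558.
z = 46086 × 0.64558 = 29752 m.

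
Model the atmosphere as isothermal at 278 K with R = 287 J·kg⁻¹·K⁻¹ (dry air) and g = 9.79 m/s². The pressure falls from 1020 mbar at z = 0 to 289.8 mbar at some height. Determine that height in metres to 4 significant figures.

z ≈ 10260 m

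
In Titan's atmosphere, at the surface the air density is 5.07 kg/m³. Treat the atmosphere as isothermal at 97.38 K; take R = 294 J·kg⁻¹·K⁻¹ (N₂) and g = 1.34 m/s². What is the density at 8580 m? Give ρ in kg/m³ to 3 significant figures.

ρ ≈ 3.39 kg/m³

Scale height: H = RT/g = 294 × 97.38 / 1.34 = 21365 m.
In an isothermal atmosphere, density decays like pressure: ρ = ρ₀ exp(−z/H).
z/H = 8580.0/21365 = 0.40159; exp(−0.40159) = 0.66926.
ρ = 5.07 × 0.66926 = 3.3931 kg/m³.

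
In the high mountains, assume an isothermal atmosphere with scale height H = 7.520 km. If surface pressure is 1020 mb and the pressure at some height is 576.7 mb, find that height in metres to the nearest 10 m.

z ≈ 4290 m

Invert the barometric formula: z = H ln(P₀/P).
P₀/P = 1020/576.7 = 1.7687; ln(1.7687) = 0.57024.
z = 7520.0 × 0.57024 = 4288.2 m.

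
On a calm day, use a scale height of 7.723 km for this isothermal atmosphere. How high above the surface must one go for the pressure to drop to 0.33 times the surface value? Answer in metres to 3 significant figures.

Set P/P₀ = exp(−z/H) = 0.33, so z = −H ln(0.33).
−ln(0.33) = 1.1087; z = 7723.0 × 1.1087 = 8562.5 m.

z ≈ 8560 m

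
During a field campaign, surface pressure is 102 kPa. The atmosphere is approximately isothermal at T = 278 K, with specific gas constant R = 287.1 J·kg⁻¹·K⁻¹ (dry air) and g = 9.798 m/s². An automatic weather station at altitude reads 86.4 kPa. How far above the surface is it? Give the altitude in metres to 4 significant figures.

z ≈ 1352 m

Scale height: H = RT/g = 287.1 × 278 / 9.798 = 8145.9 m.
Invert the barometric formula: z = H ln(P₀/P).
P₀/P = 102/86.4 = 1.1806; ln(1.1806) = 0.16602.
z = 8145.9 × 0.16602 = 1352.4 m.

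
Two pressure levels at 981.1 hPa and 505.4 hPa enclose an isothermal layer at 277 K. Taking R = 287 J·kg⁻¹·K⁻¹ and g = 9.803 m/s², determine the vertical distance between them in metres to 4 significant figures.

Δz ≈ 5379 m

Hypsometric equation: Δz = (R T̄/g) ln(P₁/P₂).
R T̄/g = 287 × 277 / 9.803 = 8109.7 m.
ln(981.1/505.4) = ln(1.9412) = 0.66331.
Δz = 8109.7 × 0.66331 = 5379.2 m.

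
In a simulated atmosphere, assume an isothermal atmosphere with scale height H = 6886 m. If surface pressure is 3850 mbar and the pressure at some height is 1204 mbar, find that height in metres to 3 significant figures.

z ≈ 8000 m

Invert the barometric formula: z = H ln(P₀/P).
P₀/P = 3850/1204 = 3.1977; ln(3.1977) = 1.1624.
z = 6886.0 × 1.1624 = 8004.3 m.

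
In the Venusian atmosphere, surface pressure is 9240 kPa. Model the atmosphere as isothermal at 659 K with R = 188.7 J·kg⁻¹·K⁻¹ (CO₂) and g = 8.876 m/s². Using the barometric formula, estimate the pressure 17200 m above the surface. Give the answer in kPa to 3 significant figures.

P ≈ 2710 kPa

Scale height: H = RT/g = 188.7 × 659 / 8.876 = 14010 m.
Barometric formula: P = P₀ exp(−z/H).
z/H = 17200/14010 = 1.2277; exp(−1.2277) = 0.29297.
P = 9240 × 0.29297 = 2707.0 kPa.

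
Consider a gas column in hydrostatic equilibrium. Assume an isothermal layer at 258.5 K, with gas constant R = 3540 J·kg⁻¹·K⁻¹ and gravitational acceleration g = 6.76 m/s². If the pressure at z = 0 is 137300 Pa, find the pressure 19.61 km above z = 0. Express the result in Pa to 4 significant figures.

Scale height: H = RT/g = 3540 × 258.5 / 6.76 = 135370 m.
Barometric formula: P = P₀ exp(−z/H).
z/H = 19610/135370 = 0.14486; exp(−0.14486) = 0.86514.
P = 137300 × 0.86514 = 118780 Pa.

P ≈ 118800 Pa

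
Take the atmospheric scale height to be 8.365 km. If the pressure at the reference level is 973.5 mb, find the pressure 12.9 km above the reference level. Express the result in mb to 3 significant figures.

P ≈ 208 mb

Barometric formula: P = P₀ exp(−z/H).
z/H = 12900/8365.0 = 1.5421; exp(−1.5421) = 0.21393.
P = 973.5 × 0.21393 = 208.26 mb.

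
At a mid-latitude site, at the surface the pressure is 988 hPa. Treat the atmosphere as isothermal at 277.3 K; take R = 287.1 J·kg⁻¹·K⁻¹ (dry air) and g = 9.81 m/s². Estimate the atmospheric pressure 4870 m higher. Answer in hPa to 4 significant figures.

Scale height: H = RT/g = 287.1 × 277.3 / 9.81 = 8115.5 m.
Barometric formula: P = P₀ exp(−z/H).
z/H = 4870.0/8115.5 = 0.60009; exp(−0.60009) = 0.54876.
P = 988 × 0.54876 = 542.17 hPa.

P ≈ 542.2 hPa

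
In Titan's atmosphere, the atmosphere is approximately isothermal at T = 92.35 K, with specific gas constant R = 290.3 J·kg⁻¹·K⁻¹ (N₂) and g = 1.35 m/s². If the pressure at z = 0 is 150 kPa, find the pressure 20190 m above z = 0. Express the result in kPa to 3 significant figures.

P ≈ 54.3 kPa

Scale height: H = RT/g = 290.3 × 92.35 / 1.35 = 19859 m.
Barometric formula: P = P₀ exp(−z/H).
z/H = 20190/19859 = 1.0167; exp(−1.0167) = 0.36179.
P = 150 × 0.36179 = 54.269 kPa.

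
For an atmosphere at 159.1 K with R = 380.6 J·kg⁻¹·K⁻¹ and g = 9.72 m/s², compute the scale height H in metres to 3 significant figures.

H ≈ 6230 m

The scale height of an isothermal atmosphere is H = RT/g.
H = 380.6 × 159.1 / 9.72 = 60553/9.72 = 6229.7 m.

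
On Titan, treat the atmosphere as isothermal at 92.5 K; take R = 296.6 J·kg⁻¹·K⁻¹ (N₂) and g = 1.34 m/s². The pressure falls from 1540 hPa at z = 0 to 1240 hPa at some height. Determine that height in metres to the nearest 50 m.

Scale height: H = RT/g = 296.6 × 92.5 / 1.34 = 20474 m.
Invert the barometric formula: z = H ln(P₀/P).
P₀/P = 1540/1240 = 1.2419; ln(1.2419) = 0.21664.
z = 20474 × 0.21664 = 4435.5 m.

z ≈ 4450 m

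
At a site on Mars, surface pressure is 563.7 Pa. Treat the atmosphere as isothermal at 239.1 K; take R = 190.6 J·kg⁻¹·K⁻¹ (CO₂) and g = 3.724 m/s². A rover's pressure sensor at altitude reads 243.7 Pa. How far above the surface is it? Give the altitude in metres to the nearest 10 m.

z ≈ 10260 m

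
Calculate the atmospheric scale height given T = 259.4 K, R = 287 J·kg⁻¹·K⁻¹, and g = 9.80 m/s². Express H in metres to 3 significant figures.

The scale height of an isothermal atmosphere is H = RT/g.
H = 287 × 259.4 / 9.80 = 74448/9.80 = 7596.7 m.

H ≈ 7600 m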